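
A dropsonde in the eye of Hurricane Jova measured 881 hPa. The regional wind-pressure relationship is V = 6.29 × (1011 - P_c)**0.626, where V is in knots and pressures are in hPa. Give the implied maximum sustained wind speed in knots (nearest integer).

132 kt

ΔP = 1011 − 881 = 130 hPa.
130^0.626 ≈ 21.054.
V ≈ 6.29 × 21.054 ≈ 132.4 kt.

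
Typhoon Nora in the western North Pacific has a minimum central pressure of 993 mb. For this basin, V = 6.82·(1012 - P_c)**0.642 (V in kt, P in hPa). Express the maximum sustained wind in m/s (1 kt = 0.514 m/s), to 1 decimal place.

23.2 m/s

ΔP = 1012 − 993 = 19 mb.
V ≈ 6.82 × 19^0.642 = 6.82 × 6.622 ≈ 45.159 kt.
45.159 × 0.514 ≈ 23.21 m/s → 23.2 m/s.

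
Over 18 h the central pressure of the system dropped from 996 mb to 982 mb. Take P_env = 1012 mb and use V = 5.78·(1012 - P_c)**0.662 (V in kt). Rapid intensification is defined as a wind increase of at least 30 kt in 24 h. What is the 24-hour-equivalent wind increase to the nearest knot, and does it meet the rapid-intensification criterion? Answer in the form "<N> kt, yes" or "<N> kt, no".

25 kt, no

V₁: ΔP = 16, V ≈ 5.78 × 16^0.662 ≈ 36.23 kt.
V₂: ΔP = 30, V ≈ 5.78 × 30^0.662 ≈ 54.93 kt.
ΔV over 18 h = 18.70 kt → 24 h equivalent = 18.70 × 24/18 ≈ 24.93 kt.
25 kt < 30 kt ⇒ not rapid intensification.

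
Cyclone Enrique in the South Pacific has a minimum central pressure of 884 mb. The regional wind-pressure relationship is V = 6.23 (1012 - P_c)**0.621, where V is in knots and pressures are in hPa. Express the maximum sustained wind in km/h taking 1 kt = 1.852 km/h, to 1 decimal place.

ΔP = 1012 − 884 = 128 mb.
V ≈ 6.23 × 128^0.621 = 6.23 × 20.351 ≈ 126.784 kt.
126.784 × 1.852 ≈ 234.80 km/h → 234.8 km/h.

234.8 km/h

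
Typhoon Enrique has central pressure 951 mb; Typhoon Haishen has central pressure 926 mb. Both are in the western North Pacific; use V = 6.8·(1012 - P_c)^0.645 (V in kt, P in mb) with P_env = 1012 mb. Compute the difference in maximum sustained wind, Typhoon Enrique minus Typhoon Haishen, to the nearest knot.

Typhoon Enrique: ΔP = 61; V ≈ 6.8 × 61^0.645 ≈ 96.39 kt.
Typhoon Haishen: ΔP = 86; V ≈ 6.8 × 86^0.645 ≈ 120.30 kt.
Difference ≈ 96.39 − 120.30 = -23.91 → -24 kt.

-24 kt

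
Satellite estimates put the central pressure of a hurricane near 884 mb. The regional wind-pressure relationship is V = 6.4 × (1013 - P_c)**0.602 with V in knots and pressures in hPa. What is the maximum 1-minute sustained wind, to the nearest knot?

ΔP = 1013 − 884 = 129 mb.
129^0.602 ≈ 18.646.
V ≈ 6.4 × 18.646 ≈ 119.3 kt.

119 kt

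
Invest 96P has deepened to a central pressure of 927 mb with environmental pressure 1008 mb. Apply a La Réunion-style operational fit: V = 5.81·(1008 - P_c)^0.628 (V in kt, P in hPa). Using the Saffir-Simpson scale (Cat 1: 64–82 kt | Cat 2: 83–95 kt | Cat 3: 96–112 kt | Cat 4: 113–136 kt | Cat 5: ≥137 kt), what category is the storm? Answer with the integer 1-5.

ΔP = 1008 − 927 = 81 mb.
V ≈ 5.81 × 81^0.628 = 5.81 × 15.80 ≈ 92 kt.
92 kt falls in the Category 2 band.

2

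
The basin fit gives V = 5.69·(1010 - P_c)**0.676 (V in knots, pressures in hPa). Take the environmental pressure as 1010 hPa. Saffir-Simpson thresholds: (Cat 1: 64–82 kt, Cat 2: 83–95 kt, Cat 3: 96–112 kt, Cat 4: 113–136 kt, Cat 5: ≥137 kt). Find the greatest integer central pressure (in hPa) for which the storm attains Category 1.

Category 1 begins at V = 64 kt.
Required ΔP = (64/5.69)^(1/0.676) = 11.248^1.479 ≈ 35.88 hPa.
P_c ≤ 1010 − 35.88 = 974.12, so the highest integer P_c is 974 hPa.

974 hPa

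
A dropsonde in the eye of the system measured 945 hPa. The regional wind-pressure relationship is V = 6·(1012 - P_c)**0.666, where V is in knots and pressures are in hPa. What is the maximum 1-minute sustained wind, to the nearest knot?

ΔP = 1012 − 945 = 67 hPa.
67^0.666 ≈ 16.450.
V ≈ 6 × 16.450 ≈ 98.7 kt.

99 kt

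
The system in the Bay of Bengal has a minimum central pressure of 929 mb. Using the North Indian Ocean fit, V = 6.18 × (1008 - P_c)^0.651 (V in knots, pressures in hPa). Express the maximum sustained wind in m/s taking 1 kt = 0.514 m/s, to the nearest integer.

ΔP = 1008 − 929 = 79 mb.
V ≈ 6.18 × 79^0.651 = 6.18 × 17.193 ≈ 106.254 kt.
106.254 × 0.514 ≈ 54.61 m/s → 55 m/s.

55 m/s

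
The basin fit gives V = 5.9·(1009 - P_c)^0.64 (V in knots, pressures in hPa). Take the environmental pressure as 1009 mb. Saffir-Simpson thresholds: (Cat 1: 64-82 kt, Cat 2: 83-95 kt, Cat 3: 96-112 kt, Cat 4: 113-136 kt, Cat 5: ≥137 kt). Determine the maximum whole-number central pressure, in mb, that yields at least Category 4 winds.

908 mb

Category 4 begins at V = 113 kt.
Required ΔP = (113/5.9)^(1/0.64) = 19.153^1.562 ≈ 100.80 mb.
P_c ≤ 1009 − 100.80 = 908.20, so the highest integer P_c is 908 mb.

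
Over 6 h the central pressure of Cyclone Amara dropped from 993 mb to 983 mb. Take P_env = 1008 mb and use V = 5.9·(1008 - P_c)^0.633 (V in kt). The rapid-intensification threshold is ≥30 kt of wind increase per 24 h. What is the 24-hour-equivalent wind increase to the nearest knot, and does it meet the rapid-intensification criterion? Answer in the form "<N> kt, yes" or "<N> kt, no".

50 kt, yes

V₁: ΔP = 15, V ≈ 5.9 × 15^0.633 ≈ 32.76 kt.
V₂: ΔP = 25, V ≈ 5.9 × 25^0.633 ≈ 45.26 kt.
ΔV over 6 h = 12.50 kt → 24 h equivalent = 12.50 × 24/6 ≈ 50.00 kt.
50 kt ≥ 30 kt ⇒ rapid intensification.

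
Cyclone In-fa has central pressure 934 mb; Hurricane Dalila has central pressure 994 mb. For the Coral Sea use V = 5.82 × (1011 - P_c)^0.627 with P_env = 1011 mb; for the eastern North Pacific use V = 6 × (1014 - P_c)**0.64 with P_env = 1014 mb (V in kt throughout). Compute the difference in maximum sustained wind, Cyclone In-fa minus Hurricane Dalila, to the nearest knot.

Cyclone In-fa: ΔP = 77; V ≈ 5.82 × 77^0.627 ≈ 88.67 kt.
Hurricane Dalila: ΔP = 20; V ≈ 6 × 20^0.64 ≈ 40.81 kt.
Difference ≈ 88.67 − 40.81 = 47.86 → 48 kt.

48 kt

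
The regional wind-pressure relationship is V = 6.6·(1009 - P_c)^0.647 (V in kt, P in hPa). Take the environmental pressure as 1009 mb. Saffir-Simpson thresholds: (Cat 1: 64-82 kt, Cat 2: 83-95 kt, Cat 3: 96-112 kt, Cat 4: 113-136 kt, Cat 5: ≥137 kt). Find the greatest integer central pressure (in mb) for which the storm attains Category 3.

Category 3 begins at V = 96 kt.
Required ΔP = (96/6.6)^(1/0.647) = 14.545^1.546 ≈ 62.68 mb.
P_c ≤ 1009 − 62.68 = 946.32, so the highest integer P_c is 946 mb.

946 mb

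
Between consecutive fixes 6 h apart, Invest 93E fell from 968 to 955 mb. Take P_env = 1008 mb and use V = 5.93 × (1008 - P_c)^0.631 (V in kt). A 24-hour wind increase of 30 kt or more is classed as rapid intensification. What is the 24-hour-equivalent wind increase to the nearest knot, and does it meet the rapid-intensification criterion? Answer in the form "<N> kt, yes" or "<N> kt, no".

V₁: ΔP = 40, V ≈ 5.93 × 40^0.631 ≈ 60.81 kt.
V₂: ΔP = 53, V ≈ 5.93 × 53^0.631 ≈ 72.62 kt.
ΔV over 6 h = 11.81 kt → 24 h equivalent = 11.81 × 24/6 ≈ 47.24 kt.
47 kt ≥ 30 kt ⇒ rapid intensification.

47 kt, yes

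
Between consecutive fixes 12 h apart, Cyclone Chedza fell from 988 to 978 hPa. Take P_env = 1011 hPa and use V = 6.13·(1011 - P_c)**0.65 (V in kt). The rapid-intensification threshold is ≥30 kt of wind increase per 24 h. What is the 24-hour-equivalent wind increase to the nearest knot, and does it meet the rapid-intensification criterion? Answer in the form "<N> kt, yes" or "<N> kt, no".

25 kt, no

V₁: ΔP = 23, V ≈ 6.13 × 23^0.65 ≈ 47.05 kt.
V₂: ΔP = 33, V ≈ 6.13 × 33^0.65 ≈ 59.50 kt.
ΔV over 12 h = 12.45 kt → 24 h equivalent = 12.45 × 24/12 ≈ 24.90 kt.
25 kt < 30 kt ⇒ not rapid intensification.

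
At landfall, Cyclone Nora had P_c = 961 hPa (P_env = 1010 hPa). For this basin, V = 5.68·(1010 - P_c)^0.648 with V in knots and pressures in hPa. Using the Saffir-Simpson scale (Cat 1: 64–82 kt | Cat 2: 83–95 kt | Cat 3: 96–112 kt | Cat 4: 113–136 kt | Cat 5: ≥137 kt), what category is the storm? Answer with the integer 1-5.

1

ΔP = 1010 − 961 = 49 hPa.
V ≈ 5.68 × 49^0.648 = 5.68 × 12.45 ≈ 71 kt.
71 kt falls in the Category 1 band.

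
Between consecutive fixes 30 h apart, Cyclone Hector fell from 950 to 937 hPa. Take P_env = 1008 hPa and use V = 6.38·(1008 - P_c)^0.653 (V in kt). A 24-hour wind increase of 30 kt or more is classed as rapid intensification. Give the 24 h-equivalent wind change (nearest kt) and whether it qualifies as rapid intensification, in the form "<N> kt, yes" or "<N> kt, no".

10 kt, no

V₁: ΔP = 58, V ≈ 6.38 × 58^0.653 ≈ 90.44 kt.
V₂: ΔP = 71, V ≈ 6.38 × 71^0.653 ≈ 103.20 kt.
ΔV over 30 h = 12.76 kt → 24 h equivalent = 12.76 × 24/30 ≈ 10.21 kt.
10 kt < 30 kt ⇒ not rapid intensification.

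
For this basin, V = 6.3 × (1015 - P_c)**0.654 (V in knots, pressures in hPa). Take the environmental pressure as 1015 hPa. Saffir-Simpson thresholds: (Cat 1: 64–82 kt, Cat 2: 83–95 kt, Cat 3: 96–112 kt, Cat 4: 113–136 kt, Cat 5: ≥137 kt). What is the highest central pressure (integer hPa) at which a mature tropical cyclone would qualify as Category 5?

904 hPa

Category 5 begins at V = 137 kt.
Required ΔP = (137/6.3)^(1/0.654) = 21.746^1.529 ≈ 110.90 hPa.
P_c ≤ 1015 − 110.90 = 904.10, so the highest integer P_c is 904 hPa.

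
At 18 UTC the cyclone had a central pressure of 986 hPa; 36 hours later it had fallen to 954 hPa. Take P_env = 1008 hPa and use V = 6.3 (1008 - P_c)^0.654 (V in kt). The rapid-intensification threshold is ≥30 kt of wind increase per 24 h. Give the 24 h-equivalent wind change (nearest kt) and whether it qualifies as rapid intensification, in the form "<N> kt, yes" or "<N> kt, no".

V₁: ΔP = 22, V ≈ 6.3 × 22^0.654 ≈ 47.56 kt.
V₂: ΔP = 54, V ≈ 6.3 × 54^0.654 ≈ 85.57 kt.
ΔV over 36 h = 38.01 kt → 24 h equivalent = 38.01 × 24/36 ≈ 25.34 kt.
25 kt < 30 kt ⇒ not rapid intensification.

25 kt, no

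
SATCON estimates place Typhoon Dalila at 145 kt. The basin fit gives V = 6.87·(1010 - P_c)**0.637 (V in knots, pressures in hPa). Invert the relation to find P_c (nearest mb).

890 mb

ΔP = (V / 6.87)^(1/0.637) = (145/6.87)^1.570.
145/6.87 = 21.106; 21.106^1.570 ≈ 119.99 mb.
P_c = 1010 − 119.99 = 890.01 ≈ 890 mb.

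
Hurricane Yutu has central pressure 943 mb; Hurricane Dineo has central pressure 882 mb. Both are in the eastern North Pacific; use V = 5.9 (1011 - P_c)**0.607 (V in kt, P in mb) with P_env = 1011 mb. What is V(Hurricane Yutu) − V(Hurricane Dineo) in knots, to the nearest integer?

-36 kt

Hurricane Yutu: ΔP = 68; V ≈ 5.9 × 68^0.607 ≈ 76.42 kt.
Hurricane Dineo: ΔP = 129; V ≈ 5.9 × 129^0.607 ≈ 112.71 kt.
Difference ≈ 76.42 − 112.71 = -36.29 → -36 kt.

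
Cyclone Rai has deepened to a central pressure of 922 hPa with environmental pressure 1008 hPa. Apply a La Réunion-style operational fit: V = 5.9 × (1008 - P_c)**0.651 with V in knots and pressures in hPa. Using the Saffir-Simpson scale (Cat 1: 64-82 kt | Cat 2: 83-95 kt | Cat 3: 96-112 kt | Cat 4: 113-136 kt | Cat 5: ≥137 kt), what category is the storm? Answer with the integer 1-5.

3

ΔP = 1008 − 922 = 86 hPa.
V ≈ 5.9 × 86^0.651 = 5.9 × 18.17 ≈ 107 kt.
107 kt falls in the Category 3 band.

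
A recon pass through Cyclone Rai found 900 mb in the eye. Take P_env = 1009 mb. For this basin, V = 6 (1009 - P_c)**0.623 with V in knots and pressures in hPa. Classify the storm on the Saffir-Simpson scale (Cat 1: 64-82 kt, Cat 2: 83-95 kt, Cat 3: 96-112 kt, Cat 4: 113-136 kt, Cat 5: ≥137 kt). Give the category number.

ΔP = 1009 − 900 = 109 mb.
V ≈ 6 × 109^0.623 = 6 × 18.59 ≈ 112 kt.
112 kt falls in the Category 3 band.

3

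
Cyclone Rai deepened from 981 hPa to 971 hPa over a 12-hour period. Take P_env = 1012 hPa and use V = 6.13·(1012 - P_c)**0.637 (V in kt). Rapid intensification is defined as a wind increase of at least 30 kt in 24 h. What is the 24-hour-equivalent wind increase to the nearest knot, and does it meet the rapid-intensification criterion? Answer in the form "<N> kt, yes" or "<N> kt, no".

21 kt, no

V₁: ΔP = 31, V ≈ 6.13 × 31^0.637 ≈ 54.63 kt.
V₂: ΔP = 41, V ≈ 6.13 × 41^0.637 ≈ 65.28 kt.
ΔV over 12 h = 10.65 kt → 24 h equivalent = 10.65 × 24/12 ≈ 21.30 kt.
21 kt < 30 kt ⇒ not rapid intensification.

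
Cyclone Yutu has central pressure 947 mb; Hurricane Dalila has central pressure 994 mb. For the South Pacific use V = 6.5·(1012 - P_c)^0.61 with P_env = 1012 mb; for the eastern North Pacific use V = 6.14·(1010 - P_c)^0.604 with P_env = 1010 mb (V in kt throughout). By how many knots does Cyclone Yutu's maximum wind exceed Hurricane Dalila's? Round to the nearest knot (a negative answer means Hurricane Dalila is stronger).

50 kt

Cyclone Yutu: ΔP = 65; V ≈ 6.5 × 65^0.61 ≈ 82.95 kt.
Hurricane Dalila: ΔP = 16; V ≈ 6.14 × 16^0.604 ≈ 32.77 kt.
Difference ≈ 82.95 − 32.77 = 50.18 → 50 kt.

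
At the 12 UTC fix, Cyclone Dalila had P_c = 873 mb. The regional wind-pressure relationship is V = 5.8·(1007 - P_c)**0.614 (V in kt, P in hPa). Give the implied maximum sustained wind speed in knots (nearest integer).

117 kt

ΔP = 1007 − 873 = 134 mb.
134^0.614 ≈ 20.232.
V ≈ 5.8 × 20.232 ≈ 117.3 kt.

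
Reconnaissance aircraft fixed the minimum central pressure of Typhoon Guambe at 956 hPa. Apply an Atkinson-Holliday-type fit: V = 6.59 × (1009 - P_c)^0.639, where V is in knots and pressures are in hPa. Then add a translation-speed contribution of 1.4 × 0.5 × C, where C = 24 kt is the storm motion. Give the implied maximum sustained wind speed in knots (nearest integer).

100 kt

ΔP = 1009 − 956 = 53 hPa.
53^0.639 ≈ 12.642.
V ≈ 6.59 × 12.642 ≈ 83.3 kt.
Translation term: 1.4 × 0.5 × 24 = 16.8 kt.
Corrected V ≈ 100.1 kt → 100 kt.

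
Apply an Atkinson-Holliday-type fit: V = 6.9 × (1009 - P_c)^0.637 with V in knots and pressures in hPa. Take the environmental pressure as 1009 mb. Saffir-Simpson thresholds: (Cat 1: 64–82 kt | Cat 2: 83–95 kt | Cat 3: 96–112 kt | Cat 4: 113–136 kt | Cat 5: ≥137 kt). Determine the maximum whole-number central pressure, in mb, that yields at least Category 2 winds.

Category 2 begins at V = 83 kt.
Required ΔP = (83/6.9)^(1/0.637) = 12.029^1.570 ≈ 49.64 mb.
P_c ≤ 1009 − 49.64 = 959.36, so the highest integer P_c is 959 mb.

959 mb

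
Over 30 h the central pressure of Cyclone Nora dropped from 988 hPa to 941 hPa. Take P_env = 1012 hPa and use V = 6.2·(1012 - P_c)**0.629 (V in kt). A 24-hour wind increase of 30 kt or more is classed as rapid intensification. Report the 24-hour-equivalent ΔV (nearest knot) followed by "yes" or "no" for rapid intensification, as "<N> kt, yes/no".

V₁: ΔP = 24, V ≈ 6.2 × 24^0.629 ≈ 45.77 kt.
V₂: ΔP = 71, V ≈ 6.2 × 71^0.629 ≈ 90.54 kt.
ΔV over 30 h = 44.77 kt → 24 h equivalent = 44.77 × 24/30 ≈ 35.82 kt.
36 kt ≥ 30 kt ⇒ rapid intensification.

36 kt, yes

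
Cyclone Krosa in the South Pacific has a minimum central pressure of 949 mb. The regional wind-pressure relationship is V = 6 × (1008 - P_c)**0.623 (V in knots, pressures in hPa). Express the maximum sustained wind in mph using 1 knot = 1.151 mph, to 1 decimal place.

87.6 mph

ΔP = 1008 − 949 = 59 mb.
V ≈ 6 × 59^0.623 = 6 × 12.684 ≈ 76.101 kt.
76.101 × 1.151 ≈ 87.59 mph → 87.6 mph.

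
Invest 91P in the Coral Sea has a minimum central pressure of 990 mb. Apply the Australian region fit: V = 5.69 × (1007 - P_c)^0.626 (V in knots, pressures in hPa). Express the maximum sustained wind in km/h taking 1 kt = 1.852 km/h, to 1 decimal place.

62.1 km/h

ΔP = 1007 − 990 = 17 mb.
V ≈ 5.69 × 17^0.626 = 5.69 × 5.892 ≈ 33.525 kt.
33.525 × 1.852 ≈ 62.09 km/h → 62.1 km/h.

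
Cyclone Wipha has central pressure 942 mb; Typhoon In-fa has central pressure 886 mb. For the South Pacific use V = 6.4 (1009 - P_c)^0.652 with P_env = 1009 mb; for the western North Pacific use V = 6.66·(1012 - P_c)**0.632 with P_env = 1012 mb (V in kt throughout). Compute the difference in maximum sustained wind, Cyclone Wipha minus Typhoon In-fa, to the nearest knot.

-42 kt

Cyclone Wipha: ΔP = 67; V ≈ 6.4 × 67^0.652 ≈ 99.26 kt.
Typhoon In-fa: ΔP = 126; V ≈ 6.66 × 126^0.632 ≈ 141.55 kt.
Difference ≈ 99.26 − 141.55 = -42.29 → -42 kt.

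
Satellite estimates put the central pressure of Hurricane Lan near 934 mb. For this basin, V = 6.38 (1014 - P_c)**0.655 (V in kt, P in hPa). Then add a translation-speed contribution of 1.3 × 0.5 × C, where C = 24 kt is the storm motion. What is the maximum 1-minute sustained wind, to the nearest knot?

128 kt

ΔP = 1014 − 934 = 80 mb.
80^0.655 ≈ 17.641.
V ≈ 6.38 × 17.641 ≈ 112.5 kt.
Translation term: 1.3 × 0.5 × 24 = 15.6 kt.
Corrected V ≈ 128.1 kt → 128 kt.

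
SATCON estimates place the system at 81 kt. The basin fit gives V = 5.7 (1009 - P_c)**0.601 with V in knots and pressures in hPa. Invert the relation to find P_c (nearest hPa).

ΔP = (V / 5.7)^(1/0.601) = (81/5.7)^1.664.
81/5.7 = 14.211; 14.211^1.664 ≈ 82.76 hPa.
P_c = 1009 − 82.76 = 926.24 ≈ 926 hPa.

926 hPa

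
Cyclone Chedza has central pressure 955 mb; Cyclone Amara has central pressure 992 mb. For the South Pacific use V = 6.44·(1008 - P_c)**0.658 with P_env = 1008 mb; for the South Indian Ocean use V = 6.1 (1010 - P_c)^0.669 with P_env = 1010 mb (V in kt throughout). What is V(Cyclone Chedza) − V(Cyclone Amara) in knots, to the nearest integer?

Cyclone Chedza: ΔP = 53; V ≈ 6.44 × 53^0.658 ≈ 87.79 kt.
Cyclone Amara: ΔP = 18; V ≈ 6.1 × 18^0.669 ≈ 42.18 kt.
Difference ≈ 87.79 − 42.18 = 45.61 → 46 kt.

46 kt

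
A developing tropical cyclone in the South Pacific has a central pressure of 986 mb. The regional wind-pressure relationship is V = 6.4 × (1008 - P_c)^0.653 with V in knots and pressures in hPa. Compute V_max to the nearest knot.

ΔP = 1008 − 986 = 22 mb.
22^0.653 ≈ 7.527.
V ≈ 6.4 × 7.527 ≈ 48.2 kt.

48 kt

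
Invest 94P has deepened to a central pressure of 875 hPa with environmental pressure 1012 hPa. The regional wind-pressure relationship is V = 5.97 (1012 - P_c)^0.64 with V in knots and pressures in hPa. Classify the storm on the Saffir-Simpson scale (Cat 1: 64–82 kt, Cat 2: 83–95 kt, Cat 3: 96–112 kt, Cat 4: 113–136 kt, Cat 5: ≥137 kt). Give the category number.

ΔP = 1012 − 875 = 137 hPa.
V ≈ 5.97 × 137^0.64 = 5.97 × 23.31 ≈ 139 kt.
139 kt falls in the Category 5 band.

5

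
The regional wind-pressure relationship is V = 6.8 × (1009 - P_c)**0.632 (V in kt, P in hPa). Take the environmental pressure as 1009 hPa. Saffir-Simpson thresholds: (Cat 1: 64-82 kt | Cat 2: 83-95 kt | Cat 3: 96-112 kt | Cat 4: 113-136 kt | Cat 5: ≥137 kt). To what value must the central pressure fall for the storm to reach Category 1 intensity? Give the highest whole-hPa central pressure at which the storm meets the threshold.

974 hPa

Category 1 begins at V = 64 kt.
Required ΔP = (64/6.8)^(1/0.632) = 9.412^1.582 ≈ 34.72 hPa.
P_c ≤ 1009 − 34.72 = 974.28, so the highest integer P_c is 974 hPa.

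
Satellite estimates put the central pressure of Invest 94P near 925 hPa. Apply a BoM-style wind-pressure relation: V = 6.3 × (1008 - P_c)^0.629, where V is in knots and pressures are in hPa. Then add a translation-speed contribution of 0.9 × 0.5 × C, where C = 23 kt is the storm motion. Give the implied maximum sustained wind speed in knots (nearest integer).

ΔP = 1008 − 925 = 83 hPa.
83^0.629 ≈ 16.110.
V ≈ 6.3 × 16.110 ≈ 101.5 kt.
Translation term: 0.9 × 0.5 × 23 = 10.35 kt.
Corrected V ≈ 111.85 kt → 112 kt.

112 kt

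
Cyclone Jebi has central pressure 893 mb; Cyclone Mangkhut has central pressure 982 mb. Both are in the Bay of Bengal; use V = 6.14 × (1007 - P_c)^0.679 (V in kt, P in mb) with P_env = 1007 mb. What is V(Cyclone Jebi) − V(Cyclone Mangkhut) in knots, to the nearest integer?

Cyclone Jebi: ΔP = 114; V ≈ 6.14 × 114^0.679 ≈ 153.04 kt.
Cyclone Mangkhut: ΔP = 25; V ≈ 6.14 × 25^0.679 ≈ 54.62 kt.
Difference ≈ 153.04 − 54.62 = 98.42 → 98 kt.

98 kt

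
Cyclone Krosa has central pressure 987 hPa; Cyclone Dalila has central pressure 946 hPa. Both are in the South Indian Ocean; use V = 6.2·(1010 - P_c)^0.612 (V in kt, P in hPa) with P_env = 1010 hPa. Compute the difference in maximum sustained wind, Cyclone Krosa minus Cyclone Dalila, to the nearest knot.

Cyclone Krosa: ΔP = 23; V ≈ 6.2 × 23^0.612 ≈ 42.24 kt.
Cyclone Dalila: ΔP = 64; V ≈ 6.2 × 64^0.612 ≈ 79.03 kt.
Difference ≈ 42.24 − 79.03 = -36.79 → -37 kt.

-37 kt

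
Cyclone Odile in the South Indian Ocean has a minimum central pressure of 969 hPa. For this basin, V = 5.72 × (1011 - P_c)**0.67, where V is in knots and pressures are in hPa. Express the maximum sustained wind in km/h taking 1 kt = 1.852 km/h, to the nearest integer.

130 km/h

ΔP = 1011 − 969 = 42 hPa.
V ≈ 5.72 × 42^0.67 = 5.72 × 12.234 ≈ 69.980 kt.
69.980 × 1.852 ≈ 129.60 km/h → 130 km/h.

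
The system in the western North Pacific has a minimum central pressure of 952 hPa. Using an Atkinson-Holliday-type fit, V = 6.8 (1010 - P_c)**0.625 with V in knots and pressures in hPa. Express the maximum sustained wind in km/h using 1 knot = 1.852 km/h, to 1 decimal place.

159.3 km/h

ΔP = 1010 − 952 = 58 hPa.
V ≈ 6.8 × 58^0.625 = 6.8 × 12.652 ≈ 86.030 kt.
86.030 × 1.852 ≈ 159.33 km/h → 159.3 km/h.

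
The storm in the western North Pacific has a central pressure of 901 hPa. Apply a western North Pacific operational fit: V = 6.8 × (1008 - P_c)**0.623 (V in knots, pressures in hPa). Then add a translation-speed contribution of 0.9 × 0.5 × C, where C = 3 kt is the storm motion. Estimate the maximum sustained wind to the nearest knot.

ΔP = 1008 − 901 = 107 hPa.
107^0.623 ≈ 18.378.
V ≈ 6.8 × 18.378 ≈ 125.0 kt.
Translation term: 0.9 × 0.5 × 3 = 1.35 kt.
Corrected V ≈ 126.35 kt → 126 kt.

126 kt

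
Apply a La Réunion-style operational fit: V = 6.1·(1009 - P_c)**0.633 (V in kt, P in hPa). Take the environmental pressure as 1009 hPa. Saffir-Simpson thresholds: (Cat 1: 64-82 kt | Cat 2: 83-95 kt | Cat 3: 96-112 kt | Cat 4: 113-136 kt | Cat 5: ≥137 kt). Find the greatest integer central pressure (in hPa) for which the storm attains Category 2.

Category 2 begins at V = 83 kt.
Required ΔP = (83/6.1)^(1/0.633) = 13.607^1.580 ≈ 61.81 hPa.
P_c ≤ 1009 − 61.81 = 947.19, so the highest integer P_c is 947 hPa.

947 hPa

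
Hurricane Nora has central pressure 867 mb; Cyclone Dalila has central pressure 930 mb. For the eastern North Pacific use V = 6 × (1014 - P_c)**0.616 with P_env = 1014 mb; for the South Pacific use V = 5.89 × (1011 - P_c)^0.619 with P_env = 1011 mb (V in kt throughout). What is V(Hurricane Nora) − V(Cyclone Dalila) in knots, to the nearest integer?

Hurricane Nora: ΔP = 147; V ≈ 6 × 147^0.616 ≈ 129.78 kt.
Cyclone Dalila: ΔP = 81; V ≈ 5.89 × 81^0.619 ≈ 89.43 kt.
Difference ≈ 129.78 − 89.43 = 40.35 → 40 kt.

40 kt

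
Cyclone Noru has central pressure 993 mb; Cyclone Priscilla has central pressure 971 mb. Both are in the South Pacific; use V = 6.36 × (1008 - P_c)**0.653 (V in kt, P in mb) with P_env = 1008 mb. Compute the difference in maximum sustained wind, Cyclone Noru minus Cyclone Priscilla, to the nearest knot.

-30 kt

Cyclone Noru: ΔP = 15; V ≈ 6.36 × 15^0.653 ≈ 37.28 kt.
Cyclone Priscilla: ΔP = 37; V ≈ 6.36 × 37^0.653 ≈ 67.22 kt.
Difference ≈ 37.28 − 67.22 = -29.94 → -30 kt.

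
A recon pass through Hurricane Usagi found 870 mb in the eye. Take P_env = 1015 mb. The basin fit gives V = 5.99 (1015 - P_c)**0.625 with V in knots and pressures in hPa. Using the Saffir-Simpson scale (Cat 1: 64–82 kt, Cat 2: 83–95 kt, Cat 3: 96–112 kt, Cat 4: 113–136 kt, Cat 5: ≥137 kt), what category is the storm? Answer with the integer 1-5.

ΔP = 1015 − 870 = 145 mb.
V ≈ 5.99 × 145^0.625 = 5.99 × 22.43 ≈ 134 kt.
134 kt falls in the Category 4 band.

4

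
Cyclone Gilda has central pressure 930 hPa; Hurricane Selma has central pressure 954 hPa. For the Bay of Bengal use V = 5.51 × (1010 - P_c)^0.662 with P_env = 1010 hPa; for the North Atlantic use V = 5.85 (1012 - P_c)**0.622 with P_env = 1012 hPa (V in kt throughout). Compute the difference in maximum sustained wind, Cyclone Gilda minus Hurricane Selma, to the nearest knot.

Cyclone Gilda: ΔP = 80; V ≈ 5.51 × 80^0.662 ≈ 100.23 kt.
Hurricane Selma: ΔP = 58; V ≈ 5.85 × 58^0.622 ≈ 73.12 kt.
Difference ≈ 100.23 − 73.12 = 27.11 → 27 kt.

27 kt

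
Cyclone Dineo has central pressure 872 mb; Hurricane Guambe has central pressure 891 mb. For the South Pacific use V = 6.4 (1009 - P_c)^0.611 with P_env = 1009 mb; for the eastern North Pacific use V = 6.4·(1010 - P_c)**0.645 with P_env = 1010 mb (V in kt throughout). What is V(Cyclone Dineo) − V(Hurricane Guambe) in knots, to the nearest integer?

-10 kt

Cyclone Dineo: ΔP = 137; V ≈ 6.4 × 137^0.611 ≈ 129.34 kt.
Hurricane Guambe: ΔP = 119; V ≈ 6.4 × 119^0.645 ≈ 139.61 kt.
Difference ≈ 129.34 − 139.61 = -10.27 → -10 kt.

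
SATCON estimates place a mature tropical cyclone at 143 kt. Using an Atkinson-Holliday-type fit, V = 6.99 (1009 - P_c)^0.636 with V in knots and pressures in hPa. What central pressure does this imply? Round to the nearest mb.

ΔP = (V / 6.99)^(1/0.636) = (143/6.99)^1.572.
143/6.99 = 20.458; 20.458^1.572 ≈ 115.11 mb.
P_c = 1009 − 115.11 = 893.89 ≈ 894 mb.

894 mb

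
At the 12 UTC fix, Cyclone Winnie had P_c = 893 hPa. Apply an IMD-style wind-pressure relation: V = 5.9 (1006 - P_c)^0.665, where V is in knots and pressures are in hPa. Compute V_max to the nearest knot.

ΔP = 1006 − 893 = 113 hPa.
113^0.665 ≈ 23.190.
V ≈ 5.9 × 23.190 ≈ 136.8 kt.

137 kt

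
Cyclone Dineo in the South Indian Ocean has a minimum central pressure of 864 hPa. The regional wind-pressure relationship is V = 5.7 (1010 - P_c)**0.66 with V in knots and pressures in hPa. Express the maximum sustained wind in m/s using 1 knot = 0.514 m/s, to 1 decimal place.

78.6 m/s

ΔP = 1010 − 864 = 146 hPa.
V ≈ 5.7 × 146^0.66 = 5.7 × 26.821 ≈ 152.879 kt.
152.879 × 0.514 ≈ 78.58 m/s → 78.6 m/s.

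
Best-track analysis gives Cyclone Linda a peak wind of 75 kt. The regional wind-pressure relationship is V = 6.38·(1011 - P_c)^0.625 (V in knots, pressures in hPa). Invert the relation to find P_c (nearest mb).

959 mb

ΔP = (V / 6.38)^(1/0.625) = (75/6.38)^1.600.
75/6.38 = 11.755; 11.755^1.600 ≈ 51.57 mb.
P_c = 1011 − 51.57 = 959.43 ≈ 959 mb.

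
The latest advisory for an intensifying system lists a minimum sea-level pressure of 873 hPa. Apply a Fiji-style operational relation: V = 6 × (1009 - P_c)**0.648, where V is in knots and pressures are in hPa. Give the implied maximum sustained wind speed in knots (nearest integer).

ΔP = 1009 − 873 = 136 hPa.
136^0.648 ≈ 24.129.
V ≈ 6 × 24.129 ≈ 144.8 kt.

145 kt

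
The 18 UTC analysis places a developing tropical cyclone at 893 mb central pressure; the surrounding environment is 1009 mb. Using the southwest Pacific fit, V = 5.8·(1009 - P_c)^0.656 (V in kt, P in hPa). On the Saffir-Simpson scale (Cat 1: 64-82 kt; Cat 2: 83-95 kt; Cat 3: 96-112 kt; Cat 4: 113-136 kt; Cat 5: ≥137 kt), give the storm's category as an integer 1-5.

ΔP = 1009 − 893 = 116 mb.
V ≈ 5.8 × 116^0.656 = 5.8 × 22.61 ≈ 131 kt.
131 kt falls in the Category 4 band.

4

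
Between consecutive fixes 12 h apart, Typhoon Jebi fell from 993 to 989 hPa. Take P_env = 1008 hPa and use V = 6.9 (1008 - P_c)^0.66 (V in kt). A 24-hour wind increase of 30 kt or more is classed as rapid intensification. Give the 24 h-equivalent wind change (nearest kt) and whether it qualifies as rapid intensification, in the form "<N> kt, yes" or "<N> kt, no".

14 kt, no

V₁: ΔP = 15, V ≈ 6.9 × 15^0.66 ≈ 41.22 kt.
V₂: ΔP = 19, V ≈ 6.9 × 19^0.66 ≈ 48.18 kt.
ΔV over 12 h = 6.96 kt → 24 h equivalent = 6.96 × 24/12 ≈ 13.92 kt.
14 kt < 30 kt ⇒ not rapid intensification.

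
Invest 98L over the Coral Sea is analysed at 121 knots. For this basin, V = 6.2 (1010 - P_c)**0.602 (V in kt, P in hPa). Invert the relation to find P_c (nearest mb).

871 mb

ΔP = (V / 6.2)^(1/0.602) = (121/6.2)^1.661.
121/6.2 = 19.516; 19.516^1.661 ≈ 139.16 mb.
P_c = 1010 − 139.16 = 870.84 ≈ 871 mb.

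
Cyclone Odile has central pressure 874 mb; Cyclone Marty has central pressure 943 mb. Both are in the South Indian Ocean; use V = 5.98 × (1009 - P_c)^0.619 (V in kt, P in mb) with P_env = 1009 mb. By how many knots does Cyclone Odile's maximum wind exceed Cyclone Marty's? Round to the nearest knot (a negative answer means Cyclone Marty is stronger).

45 kt

Cyclone Odile: ΔP = 135; V ≈ 5.98 × 135^0.619 ≈ 124.56 kt.
Cyclone Marty: ΔP = 66; V ≈ 5.98 × 66^0.619 ≈ 79.98 kt.
Difference ≈ 124.56 − 79.98 = 44.58 → 45 kt.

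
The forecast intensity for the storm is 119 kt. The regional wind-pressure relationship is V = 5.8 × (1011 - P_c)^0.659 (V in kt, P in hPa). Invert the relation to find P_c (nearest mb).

913 mb

ΔP = (V / 5.8)^(1/0.659) = (119/5.8)^1.517.
119/5.8 = 20.517; 20.517^1.517 ≈ 97.97 mb.
P_c = 1011 − 97.97 = 913.03 ≈ 913 mb.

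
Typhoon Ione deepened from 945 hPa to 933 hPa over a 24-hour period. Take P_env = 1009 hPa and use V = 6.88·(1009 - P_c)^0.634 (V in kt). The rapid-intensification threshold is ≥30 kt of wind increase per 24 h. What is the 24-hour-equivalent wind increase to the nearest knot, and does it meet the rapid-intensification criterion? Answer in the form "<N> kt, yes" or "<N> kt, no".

V₁: ΔP = 64, V ≈ 6.88 × 64^0.634 ≈ 96.10 kt.
V₂: ΔP = 76, V ≈ 6.88 × 76^0.634 ≈ 107.16 kt.
ΔV over 24 h = 11.06 kt → 24 h equivalent = 11.06 × 24/24 ≈ 11.06 kt.
11 kt < 30 kt ⇒ not rapid intensification.

11 kt, no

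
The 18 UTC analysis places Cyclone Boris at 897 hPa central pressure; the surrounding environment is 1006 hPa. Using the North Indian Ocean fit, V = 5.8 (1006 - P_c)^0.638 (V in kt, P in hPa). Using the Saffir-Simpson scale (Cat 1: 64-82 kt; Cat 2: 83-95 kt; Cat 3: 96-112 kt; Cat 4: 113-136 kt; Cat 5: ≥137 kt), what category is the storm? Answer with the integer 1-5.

4

ΔP = 1006 − 897 = 109 hPa.
V ≈ 5.8 × 109^0.638 = 5.8 × 19.95 ≈ 116 kt.
116 kt falls in the Category 4 band.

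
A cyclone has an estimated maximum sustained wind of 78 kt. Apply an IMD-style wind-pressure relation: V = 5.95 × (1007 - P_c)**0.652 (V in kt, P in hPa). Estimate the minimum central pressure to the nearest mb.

955 mb

ΔP = (V / 5.95)^(1/0.652) = (78/5.95)^1.534.
78/5.95 = 13.109; 13.109^1.534 ≈ 51.77 mb.
P_c = 1007 − 51.77 = 955.23 ≈ 955 mb.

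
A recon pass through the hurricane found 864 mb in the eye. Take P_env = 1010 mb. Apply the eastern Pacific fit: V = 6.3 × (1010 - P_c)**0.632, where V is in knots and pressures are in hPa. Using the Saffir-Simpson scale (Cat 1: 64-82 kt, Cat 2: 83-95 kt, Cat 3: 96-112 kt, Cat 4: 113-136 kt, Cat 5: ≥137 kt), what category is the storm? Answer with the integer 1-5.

5

ΔP = 1010 − 864 = 146 mb.
V ≈ 6.3 × 146^0.632 = 6.3 × 23.33 ≈ 147 kt.
147 kt falls in the Category 5 band.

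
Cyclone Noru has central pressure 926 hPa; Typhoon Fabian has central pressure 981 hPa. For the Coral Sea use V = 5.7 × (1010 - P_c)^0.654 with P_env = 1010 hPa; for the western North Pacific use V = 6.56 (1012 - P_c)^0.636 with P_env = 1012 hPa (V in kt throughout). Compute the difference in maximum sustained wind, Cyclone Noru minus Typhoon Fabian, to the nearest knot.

45 kt

Cyclone Noru: ΔP = 84; V ≈ 5.7 × 84^0.654 ≈ 103.36 kt.
Typhoon Fabian: ΔP = 31; V ≈ 6.56 × 31^0.636 ≈ 58.27 kt.
Difference ≈ 103.36 − 58.27 = 45.09 → 45 kt.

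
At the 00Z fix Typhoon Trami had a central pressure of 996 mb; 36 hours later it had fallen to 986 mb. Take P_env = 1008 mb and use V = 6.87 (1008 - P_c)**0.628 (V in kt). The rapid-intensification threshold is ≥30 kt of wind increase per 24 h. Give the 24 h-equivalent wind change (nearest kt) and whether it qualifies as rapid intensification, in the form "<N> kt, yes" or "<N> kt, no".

10 kt, no

V₁: ΔP = 12, V ≈ 6.87 × 12^0.628 ≈ 32.71 kt.
V₂: ΔP = 22, V ≈ 6.87 × 22^0.628 ≈ 47.86 kt.
ΔV over 36 h = 15.15 kt → 24 h equivalent = 15.15 × 24/36 ≈ 10.10 kt.
10 kt < 30 kt ⇒ not rapid intensification.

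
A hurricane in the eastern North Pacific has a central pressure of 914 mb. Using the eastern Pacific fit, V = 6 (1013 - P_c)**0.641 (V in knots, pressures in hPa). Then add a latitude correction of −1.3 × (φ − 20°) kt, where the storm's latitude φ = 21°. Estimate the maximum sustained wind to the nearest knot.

113 kt

ΔP = 1013 − 914 = 99 mb.
99^0.641 ≈ 19.020.
V ≈ 6 × 19.020 ≈ 114.1 kt.
Latitude correction: −1.3 × (21 − 20) = -1.3 kt.
Corrected V ≈ 112.8 kt → 113 kt.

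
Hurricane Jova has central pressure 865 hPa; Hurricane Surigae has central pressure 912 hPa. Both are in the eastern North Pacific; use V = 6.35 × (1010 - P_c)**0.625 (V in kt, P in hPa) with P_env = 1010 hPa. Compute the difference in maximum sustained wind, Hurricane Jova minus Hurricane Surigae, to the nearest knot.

Hurricane Jova: ΔP = 145; V ≈ 6.35 × 145^0.625 ≈ 142.44 kt.
Hurricane Surigae: ΔP = 98; V ≈ 6.35 × 98^0.625 ≈ 111.50 kt.
Difference ≈ 142.44 − 111.50 = 30.94 → 31 kt.

31 kt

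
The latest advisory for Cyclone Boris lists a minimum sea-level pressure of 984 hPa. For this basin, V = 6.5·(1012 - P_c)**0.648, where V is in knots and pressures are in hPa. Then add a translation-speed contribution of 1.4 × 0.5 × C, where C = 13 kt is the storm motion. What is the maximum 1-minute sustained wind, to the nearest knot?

65 kt

ΔP = 1012 − 984 = 28 hPa.
28^0.648 ≈ 8.665.
V ≈ 6.5 × 8.665 ≈ 56.3 kt.
Translation term: 1.4 × 0.5 × 13 = 9.1 kt.
Corrected V ≈ 65.4 kt → 65 kt.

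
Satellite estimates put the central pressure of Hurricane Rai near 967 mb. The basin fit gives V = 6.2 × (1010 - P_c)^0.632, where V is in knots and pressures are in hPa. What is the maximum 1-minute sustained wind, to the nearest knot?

ΔP = 1010 − 967 = 43 mb.
43^0.632 ≈ 10.773.
V ≈ 6.2 × 10.773 ≈ 66.8 kt.

67 kt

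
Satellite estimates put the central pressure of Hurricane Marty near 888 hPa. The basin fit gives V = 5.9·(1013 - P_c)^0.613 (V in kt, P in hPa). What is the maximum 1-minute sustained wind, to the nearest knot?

ΔP = 1013 − 888 = 125 hPa.
125^0.613 ≈ 19.293.
V ≈ 5.9 × 19.293 ≈ 113.8 kt.

114 kt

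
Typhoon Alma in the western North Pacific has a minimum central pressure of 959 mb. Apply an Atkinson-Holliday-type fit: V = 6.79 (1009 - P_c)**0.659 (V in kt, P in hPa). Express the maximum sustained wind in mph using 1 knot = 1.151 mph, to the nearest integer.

ΔP = 1009 − 959 = 50 mb.
V ≈ 6.79 × 50^0.659 = 6.79 × 13.171 ≈ 89.432 kt.
89.432 × 1.151 ≈ 102.94 mph → 103 mph.

103 mph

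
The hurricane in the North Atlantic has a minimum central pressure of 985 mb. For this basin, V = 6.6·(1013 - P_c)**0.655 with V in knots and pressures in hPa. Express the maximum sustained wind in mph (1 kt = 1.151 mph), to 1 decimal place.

67.4 mph

ΔP = 1013 − 985 = 28 mb.
V ≈ 6.6 × 28^0.655 = 6.6 × 8.869 ≈ 58.537 kt.
58.537 × 1.151 ≈ 67.38 mph → 67.4 mph.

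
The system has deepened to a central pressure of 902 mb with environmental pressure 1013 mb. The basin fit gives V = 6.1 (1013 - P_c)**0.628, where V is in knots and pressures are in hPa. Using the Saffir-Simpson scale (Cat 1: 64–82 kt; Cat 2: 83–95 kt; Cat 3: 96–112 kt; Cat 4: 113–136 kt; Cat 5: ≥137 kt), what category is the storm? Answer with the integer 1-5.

ΔP = 1013 − 902 = 111 mb.
V ≈ 6.1 × 111^0.628 = 6.1 × 19.25 ≈ 117 kt.
117 kt falls in the Category 4 band.

4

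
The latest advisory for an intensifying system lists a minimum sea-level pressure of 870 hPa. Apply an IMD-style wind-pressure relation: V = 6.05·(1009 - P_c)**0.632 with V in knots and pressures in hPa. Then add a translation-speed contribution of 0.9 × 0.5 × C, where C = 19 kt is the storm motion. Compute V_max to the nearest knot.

145 kt

ΔP = 1009 − 870 = 139 hPa.
139^0.632 ≈ 22.614.
V ≈ 6.05 × 22.614 ≈ 136.8 kt.
Translation term: 0.9 × 0.5 × 19 = 8.55 kt.
Corrected V ≈ 145.35 kt → 145 kt.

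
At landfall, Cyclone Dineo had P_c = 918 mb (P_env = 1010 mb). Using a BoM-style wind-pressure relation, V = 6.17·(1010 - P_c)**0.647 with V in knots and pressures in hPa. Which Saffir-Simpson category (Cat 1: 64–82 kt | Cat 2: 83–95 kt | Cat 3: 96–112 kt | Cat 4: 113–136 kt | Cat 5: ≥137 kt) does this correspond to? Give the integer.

4

ΔP = 1010 − 918 = 92 mb.
V ≈ 6.17 × 92^0.647 = 6.17 × 18.65 ≈ 115 kt.
115 kt falls in the Category 4 band.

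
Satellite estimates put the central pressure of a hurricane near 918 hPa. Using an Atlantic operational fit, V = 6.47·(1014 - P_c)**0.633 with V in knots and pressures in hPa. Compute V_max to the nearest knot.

ΔP = 1014 − 918 = 96 hPa.
96^0.633 ≈ 17.980.
V ≈ 6.47 × 17.980 ≈ 116.3 kt.

116 kt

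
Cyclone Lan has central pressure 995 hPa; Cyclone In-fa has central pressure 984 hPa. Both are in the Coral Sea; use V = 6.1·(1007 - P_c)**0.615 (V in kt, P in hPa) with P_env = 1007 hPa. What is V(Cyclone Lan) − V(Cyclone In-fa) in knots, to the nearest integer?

Cyclone Lan: ΔP = 12; V ≈ 6.1 × 12^0.615 ≈ 28.12 kt.
Cyclone In-fa: ΔP = 23; V ≈ 6.1 × 23^0.615 ≈ 41.96 kt.
Difference ≈ 28.12 − 41.96 = -13.84 → -14 kt.

-14 kt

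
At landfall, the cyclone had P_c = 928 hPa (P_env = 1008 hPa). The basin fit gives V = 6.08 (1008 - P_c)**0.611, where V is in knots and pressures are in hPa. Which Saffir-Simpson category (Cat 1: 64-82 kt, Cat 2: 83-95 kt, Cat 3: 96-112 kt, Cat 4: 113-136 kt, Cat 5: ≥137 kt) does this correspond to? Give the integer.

2

ΔP = 1008 − 928 = 80 hPa.
V ≈ 6.08 × 80^0.611 = 6.08 × 14.55 ≈ 88 kt.
88 kt falls in the Category 2 band.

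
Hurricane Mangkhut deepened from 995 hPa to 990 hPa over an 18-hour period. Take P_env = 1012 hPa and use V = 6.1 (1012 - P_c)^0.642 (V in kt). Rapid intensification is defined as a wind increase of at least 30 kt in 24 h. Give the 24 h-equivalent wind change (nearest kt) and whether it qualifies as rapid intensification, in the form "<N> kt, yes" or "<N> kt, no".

9 kt, no

V₁: ΔP = 17, V ≈ 6.1 × 17^0.642 ≈ 37.61 kt.
V₂: ΔP = 22, V ≈ 6.1 × 22^0.642 ≈ 44.38 kt.
ΔV over 18 h = 6.77 kt → 24 h equivalent = 6.77 × 24/18 ≈ 9.03 kt.
9 kt < 30 kt ⇒ not rapid intensification.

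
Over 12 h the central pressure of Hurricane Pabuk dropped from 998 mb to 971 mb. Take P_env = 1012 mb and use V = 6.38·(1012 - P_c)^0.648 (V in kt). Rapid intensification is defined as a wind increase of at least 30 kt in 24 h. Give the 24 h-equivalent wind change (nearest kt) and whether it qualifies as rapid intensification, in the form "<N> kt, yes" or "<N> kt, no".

V₁: ΔP = 14, V ≈ 6.38 × 14^0.648 ≈ 35.28 kt.
V₂: ΔP = 41, V ≈ 6.38 × 41^0.648 ≈ 70.78 kt.
ΔV over 12 h = 35.50 kt → 24 h equivalent = 35.50 × 24/12 ≈ 71.00 kt.
71 kt ≥ 30 kt ⇒ rapid intensification.

71 kt, yes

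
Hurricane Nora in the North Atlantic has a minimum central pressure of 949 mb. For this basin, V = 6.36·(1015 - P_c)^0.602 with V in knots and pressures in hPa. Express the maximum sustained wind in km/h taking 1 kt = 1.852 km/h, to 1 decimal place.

ΔP = 1015 − 949 = 66 mb.
V ≈ 6.36 × 66^0.602 = 6.36 × 12.456 ≈ 79.218 kt.
79.218 × 1.852 ≈ 146.71 km/h → 146.7 km/h.

146.7 km/h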